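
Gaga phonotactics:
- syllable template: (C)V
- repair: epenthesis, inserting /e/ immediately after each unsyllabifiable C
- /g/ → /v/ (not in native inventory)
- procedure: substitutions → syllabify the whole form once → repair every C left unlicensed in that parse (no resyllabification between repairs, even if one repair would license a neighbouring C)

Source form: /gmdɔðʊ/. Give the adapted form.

Substitution: /g/ → /v/, giving /vmdɔðʊ/.
Under (C)V, the unsyllabifiable consonants are /v/, /m/ (no codas are permitted; onsets are limited to one consonant).
Each unlicensed consonant becomes the onset of a new syllable: /v/ → /ve/, /m/ → /me/.

vemedɔðʊ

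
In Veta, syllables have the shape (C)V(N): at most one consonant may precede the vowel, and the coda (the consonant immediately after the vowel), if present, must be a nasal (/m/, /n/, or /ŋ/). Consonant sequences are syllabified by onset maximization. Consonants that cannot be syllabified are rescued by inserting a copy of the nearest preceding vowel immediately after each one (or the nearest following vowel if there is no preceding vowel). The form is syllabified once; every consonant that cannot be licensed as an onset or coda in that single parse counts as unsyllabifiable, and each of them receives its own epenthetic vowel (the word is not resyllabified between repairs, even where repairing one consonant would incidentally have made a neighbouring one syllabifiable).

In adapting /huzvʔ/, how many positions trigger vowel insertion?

3

The unsyllabifiable consonants are /z/, /v/, /ʔ/; each receives one epenthetic vowel.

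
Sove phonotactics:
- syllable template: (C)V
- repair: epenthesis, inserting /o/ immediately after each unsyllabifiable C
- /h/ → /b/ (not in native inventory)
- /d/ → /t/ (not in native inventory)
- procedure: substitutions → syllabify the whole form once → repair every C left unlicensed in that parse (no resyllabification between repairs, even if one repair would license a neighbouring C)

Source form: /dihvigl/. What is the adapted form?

Substitution: /d/ → /t/, /h/ → /b/, giving /tibvigl/.
Syllabifying with onset maximization leaves /b/, /g/, /l/ stranded (no codas are permitted; onsets are limited to one consonant).
Epenthesis after each stranded consonant: /b/ → /bo/, /g/ → /go/, /l/ → /lo/.

tibovigolo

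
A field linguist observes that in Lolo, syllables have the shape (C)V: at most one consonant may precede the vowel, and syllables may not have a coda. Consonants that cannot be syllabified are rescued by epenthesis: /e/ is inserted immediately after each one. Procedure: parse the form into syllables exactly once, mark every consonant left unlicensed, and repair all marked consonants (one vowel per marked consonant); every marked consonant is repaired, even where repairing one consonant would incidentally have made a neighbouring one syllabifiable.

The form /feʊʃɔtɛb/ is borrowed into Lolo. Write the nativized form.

feʊʃɔtɛbe

The consonants /b/ cannot be parsed into a legal (C)V syllable (no codas are permitted; onsets are limited to one consonant).
Each unlicensed consonant becomes the onset of a new syllable: /b/ → /be/.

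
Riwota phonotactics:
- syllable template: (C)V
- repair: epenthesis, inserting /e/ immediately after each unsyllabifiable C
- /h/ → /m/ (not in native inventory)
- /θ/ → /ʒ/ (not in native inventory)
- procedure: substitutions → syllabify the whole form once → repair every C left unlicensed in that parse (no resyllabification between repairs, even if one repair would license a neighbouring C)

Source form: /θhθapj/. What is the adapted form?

ʒemeʒapeje

Substitution: /θ/ → /ʒ/, /h/ → /m/, giving /ʒmʒapj/.
The consonants /ʒ/, /m/, /p/, /j/ cannot be parsed into a legal (C)V syllable (no codas are permitted; onsets are limited to one consonant).
Epenthesis after each stranded consonant: /ʒ/ → /ʒe/, /m/ → /me/, /p/ → /pe/, /j/ → /je/.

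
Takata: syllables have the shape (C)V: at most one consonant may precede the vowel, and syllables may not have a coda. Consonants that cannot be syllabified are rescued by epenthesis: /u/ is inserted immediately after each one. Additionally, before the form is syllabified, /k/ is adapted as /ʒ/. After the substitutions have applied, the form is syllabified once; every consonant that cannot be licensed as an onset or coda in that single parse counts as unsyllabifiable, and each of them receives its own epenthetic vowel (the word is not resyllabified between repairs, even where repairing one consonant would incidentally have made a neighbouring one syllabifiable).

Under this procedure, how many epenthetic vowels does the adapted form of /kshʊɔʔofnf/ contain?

5

After substitution the input is /ʒshʊɔʔofnf/.
The unsyllabifiable consonants are /ʒ/, /s/, /f/, /n/, /f/; each receives one epenthetic vowel.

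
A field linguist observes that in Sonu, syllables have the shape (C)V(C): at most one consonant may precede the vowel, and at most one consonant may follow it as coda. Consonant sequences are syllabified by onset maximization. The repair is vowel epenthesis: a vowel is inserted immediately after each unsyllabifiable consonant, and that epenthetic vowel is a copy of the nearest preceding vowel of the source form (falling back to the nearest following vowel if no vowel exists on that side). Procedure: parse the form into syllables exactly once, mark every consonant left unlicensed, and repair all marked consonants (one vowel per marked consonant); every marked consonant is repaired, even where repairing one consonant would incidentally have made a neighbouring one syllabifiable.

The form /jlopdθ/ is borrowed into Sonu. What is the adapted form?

The consonants /j/, /d/, /θ/ cannot be parsed into a legal (C)V(C) syllable (at most one coda consonant is licensed; onsets are limited to one consonant).
Inserting the epenthetic vowel yields /j/ → /jo/, /d/ → /do/, /θ/ → /θo/.

jolopdoθo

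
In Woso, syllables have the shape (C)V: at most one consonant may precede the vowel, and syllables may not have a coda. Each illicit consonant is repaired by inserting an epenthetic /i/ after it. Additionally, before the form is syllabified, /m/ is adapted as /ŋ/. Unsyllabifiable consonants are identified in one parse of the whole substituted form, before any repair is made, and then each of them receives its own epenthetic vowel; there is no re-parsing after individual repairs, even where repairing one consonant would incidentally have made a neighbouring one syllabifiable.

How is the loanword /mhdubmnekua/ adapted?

Substitution: /m/ → /ŋ/, giving /ŋhdubŋnekua/.
The consonants /ŋ/, /h/, /b/, /ŋ/ cannot be parsed into a legal (C)V syllable (no codas are permitted; onsets are limited to one consonant).
Each unlicensed consonant becomes the onset of a new syllable: /ŋ/ → /ŋi/, /h/ → /hi/, /b/ → /bi/, /ŋ/ → /ŋi/.

ŋihidubiŋinekua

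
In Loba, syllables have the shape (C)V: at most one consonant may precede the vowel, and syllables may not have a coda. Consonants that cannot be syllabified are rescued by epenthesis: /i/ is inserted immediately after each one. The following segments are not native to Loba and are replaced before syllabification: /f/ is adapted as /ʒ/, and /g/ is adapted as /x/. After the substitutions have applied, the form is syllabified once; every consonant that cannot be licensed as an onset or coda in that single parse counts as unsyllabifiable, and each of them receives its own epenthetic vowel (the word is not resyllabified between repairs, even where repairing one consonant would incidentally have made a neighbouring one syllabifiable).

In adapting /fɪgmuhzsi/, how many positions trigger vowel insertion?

3

After substitution the input is /ʒɪxmuhzsi/.
The unsyllabifiable consonants are /x/, /h/, /z/; each receives one epenthetic vowel.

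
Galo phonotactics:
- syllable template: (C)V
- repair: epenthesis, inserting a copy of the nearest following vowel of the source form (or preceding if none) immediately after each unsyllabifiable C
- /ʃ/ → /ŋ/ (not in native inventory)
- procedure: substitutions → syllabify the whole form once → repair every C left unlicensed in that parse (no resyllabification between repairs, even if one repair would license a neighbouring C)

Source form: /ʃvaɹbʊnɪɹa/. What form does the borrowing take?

Substitution: /ʃ/ → /ŋ/, giving /ŋvaɹbʊnɪɹa/.
Syllabifying with onset maximization leaves /ŋ/, /ɹ/ stranded (no codas are permitted; onsets are limited to one consonant).
Inserting the epenthetic vowel yields /ŋ/ → /ŋa/, /ɹ/ → /ɹʊ/.

ŋavaɹʊbʊnɪɹa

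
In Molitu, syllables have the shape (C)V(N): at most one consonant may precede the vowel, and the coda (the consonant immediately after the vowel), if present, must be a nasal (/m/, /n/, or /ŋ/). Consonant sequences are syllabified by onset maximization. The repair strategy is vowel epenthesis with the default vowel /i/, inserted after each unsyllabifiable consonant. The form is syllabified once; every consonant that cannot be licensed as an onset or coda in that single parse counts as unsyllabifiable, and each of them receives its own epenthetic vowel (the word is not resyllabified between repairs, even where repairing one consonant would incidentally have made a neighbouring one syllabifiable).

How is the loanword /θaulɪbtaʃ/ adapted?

θaulɪbitaʃi

Under (C)V(N), the unsyllabifiable consonants are /b/, /ʃ/ (only a nasal (/m/, /n/, or /ŋ/) is licensed in coda position; onsets are limited to one consonant).
Epenthesis after each stranded consonant: /b/ → /bi/, /ʃ/ → /ʃi/.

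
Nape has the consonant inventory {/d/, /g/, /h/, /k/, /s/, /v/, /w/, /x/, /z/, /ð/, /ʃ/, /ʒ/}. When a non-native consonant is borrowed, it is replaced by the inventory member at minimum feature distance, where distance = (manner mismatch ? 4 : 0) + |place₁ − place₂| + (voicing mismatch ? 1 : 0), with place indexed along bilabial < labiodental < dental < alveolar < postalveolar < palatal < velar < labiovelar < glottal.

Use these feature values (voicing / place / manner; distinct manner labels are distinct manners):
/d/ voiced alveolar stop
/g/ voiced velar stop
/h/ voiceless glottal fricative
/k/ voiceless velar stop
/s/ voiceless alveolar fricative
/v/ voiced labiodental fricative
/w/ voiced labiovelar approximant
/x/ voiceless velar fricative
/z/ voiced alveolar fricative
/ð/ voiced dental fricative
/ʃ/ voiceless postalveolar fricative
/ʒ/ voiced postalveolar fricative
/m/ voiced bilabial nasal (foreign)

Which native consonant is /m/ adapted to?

v

/v/ is closest: manner differs (nasal→fricative, +4), place distance 1 (bilabial→labiodental), same voicing; total 5. Next closest is /ð/ at distance 6.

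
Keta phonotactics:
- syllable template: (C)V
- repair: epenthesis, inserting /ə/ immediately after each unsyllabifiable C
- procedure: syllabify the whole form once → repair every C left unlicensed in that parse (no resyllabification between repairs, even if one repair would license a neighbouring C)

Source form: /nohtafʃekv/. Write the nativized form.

The consonants /h/, /f/, /k/, /v/ cannot be parsed into a legal (C)V syllable (no codas are permitted; onsets are limited to one consonant).
Epenthesis after each stranded consonant: /h/ → /hə/, /f/ → /fə/, /k/ → /kə/, /v/ → /və/.

nohətafəʃekəvə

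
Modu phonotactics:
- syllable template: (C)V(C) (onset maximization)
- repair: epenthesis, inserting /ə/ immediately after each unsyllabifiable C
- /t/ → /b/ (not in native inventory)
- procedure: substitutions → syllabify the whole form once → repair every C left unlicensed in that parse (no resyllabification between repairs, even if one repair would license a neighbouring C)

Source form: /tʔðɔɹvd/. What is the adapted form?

Substitution: /t/ → /b/, giving /bʔðɔɹvd/.
Under (C)V(C), the unsyllabifiable consonants are /b/, /ʔ/, /v/, /d/ (at most one coda consonant is licensed; onsets are limited to one consonant).
Inserting the epenthetic vowel yields /b/ → /bə/, /ʔ/ → /ʔə/, /v/ → /və/, /d/ → /də/.

bəʔəðɔɹvədə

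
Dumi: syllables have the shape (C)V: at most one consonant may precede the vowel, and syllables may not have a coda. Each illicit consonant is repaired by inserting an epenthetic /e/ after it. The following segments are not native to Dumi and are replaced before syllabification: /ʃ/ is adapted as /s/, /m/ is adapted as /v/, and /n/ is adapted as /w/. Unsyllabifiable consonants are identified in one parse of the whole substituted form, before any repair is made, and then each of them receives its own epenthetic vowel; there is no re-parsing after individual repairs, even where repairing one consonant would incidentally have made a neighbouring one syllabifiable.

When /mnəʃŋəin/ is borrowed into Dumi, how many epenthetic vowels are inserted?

After substitution the input is /vwəsŋəiw/.
The unsyllabifiable consonants are /v/, /s/, /w/; each receives one epenthetic vowel.

3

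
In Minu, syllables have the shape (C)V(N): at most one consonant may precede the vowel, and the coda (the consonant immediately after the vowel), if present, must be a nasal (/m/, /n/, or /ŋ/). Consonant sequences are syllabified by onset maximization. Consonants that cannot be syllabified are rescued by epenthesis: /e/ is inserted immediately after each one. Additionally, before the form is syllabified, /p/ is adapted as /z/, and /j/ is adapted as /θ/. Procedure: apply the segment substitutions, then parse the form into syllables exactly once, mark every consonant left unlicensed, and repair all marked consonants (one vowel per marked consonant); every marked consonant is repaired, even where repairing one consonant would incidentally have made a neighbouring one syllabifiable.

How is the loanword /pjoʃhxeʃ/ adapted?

zeθoʃehexeʃe

Substitution: /p/ → /z/, /j/ → /θ/, giving /zθoʃhxeʃ/.
Under (C)V(N), the unsyllabifiable consonants are /z/, /ʃ/, /h/, /ʃ/ (only a nasal (/m/, /n/, or /ŋ/) is licensed in coda position; onsets are limited to one consonant).
Epenthesis after each stranded consonant: /z/ → /ze/, /ʃ/ → /ʃe/, /h/ → /he/, /ʃ/ → /ʃe/.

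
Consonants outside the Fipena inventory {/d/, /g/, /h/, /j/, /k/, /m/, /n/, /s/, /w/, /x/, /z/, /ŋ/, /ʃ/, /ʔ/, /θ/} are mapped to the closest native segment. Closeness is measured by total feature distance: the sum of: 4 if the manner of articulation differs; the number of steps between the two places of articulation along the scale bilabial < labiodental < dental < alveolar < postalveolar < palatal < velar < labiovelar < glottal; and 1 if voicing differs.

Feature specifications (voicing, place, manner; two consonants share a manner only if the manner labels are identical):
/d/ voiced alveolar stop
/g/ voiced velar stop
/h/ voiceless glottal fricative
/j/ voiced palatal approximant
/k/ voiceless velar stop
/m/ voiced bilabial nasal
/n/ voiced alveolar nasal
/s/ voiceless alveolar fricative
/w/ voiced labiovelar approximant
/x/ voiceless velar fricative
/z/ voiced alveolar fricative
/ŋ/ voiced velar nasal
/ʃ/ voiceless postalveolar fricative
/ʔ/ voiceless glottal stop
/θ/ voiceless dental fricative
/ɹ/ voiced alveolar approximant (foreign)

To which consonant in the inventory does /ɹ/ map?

j

/j/ is closest: same manner (approximant), place distance 2 (alveolar→palatal), same voicing; total 2. Next closest is /d/ at distance 4.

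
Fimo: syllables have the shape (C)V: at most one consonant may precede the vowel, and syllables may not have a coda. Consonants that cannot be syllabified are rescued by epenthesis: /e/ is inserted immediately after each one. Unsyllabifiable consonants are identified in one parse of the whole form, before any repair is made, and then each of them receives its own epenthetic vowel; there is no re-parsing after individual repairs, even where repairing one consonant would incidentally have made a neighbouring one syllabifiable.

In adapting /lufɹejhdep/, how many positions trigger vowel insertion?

4

The unsyllabifiable consonants are /f/, /j/, /h/, /p/; each receives one epenthetic vowel.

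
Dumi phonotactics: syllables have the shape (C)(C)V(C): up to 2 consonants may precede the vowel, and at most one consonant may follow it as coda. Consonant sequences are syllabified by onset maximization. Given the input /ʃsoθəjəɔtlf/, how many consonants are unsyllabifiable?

Syllabifying with onset maximization leaves /l/, /f/ stranded (at most one coda consonant is licensed; onsets may contain at most 2 consonants).

2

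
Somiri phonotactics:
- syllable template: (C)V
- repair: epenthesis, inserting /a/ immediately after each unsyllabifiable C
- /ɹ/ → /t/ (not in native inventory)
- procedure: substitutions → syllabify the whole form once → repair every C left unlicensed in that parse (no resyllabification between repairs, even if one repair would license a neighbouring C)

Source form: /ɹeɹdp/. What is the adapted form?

Substitution: /ɹ/ → /t/, giving /tetdp/.
The consonants /t/, /d/, /p/ cannot be parsed into a legal (C)V syllable (no codas are permitted; onsets are limited to one consonant).
Epenthesis after each stranded consonant: /t/ → /ta/, /d/ → /da/, /p/ → /pa/.

tetadapa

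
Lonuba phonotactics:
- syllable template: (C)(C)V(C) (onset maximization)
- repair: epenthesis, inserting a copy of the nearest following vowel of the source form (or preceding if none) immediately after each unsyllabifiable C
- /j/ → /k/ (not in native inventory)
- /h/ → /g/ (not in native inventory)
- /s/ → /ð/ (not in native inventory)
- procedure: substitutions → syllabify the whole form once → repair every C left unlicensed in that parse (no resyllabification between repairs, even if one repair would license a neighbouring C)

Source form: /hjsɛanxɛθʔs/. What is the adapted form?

gɛkðɛanxɛθʔɛðɛ

Substitution: /h/ → /g/, /j/ → /k/, /s/ → /ð/, giving /gkðɛanxɛθʔð/.
Under (C)(C)V(C), the unsyllabifiable consonants are /g/, /ʔ/, /ð/ (at most one coda consonant is licensed; onsets may contain at most 2 consonants).
Each unlicensed consonant becomes the onset of a new syllable: /g/ → /gɛ/, /ʔ/ → /ʔɛ/, /ð/ → /ðɛ/.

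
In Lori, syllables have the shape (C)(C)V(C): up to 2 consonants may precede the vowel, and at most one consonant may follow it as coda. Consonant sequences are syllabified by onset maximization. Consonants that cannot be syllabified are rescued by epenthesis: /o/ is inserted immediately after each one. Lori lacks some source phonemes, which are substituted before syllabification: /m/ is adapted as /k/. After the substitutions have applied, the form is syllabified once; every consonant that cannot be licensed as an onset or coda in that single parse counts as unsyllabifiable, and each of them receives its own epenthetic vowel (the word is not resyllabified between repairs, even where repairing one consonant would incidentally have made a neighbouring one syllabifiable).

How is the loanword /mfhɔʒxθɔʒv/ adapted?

Substitution: /m/ → /k/, giving /kfhɔʒxθɔʒv/.
Under (C)(C)V(C), the unsyllabifiable consonants are /k/, /v/ (at most one coda consonant is licensed; onsets may contain at most 2 consonants).
Each unlicensed consonant becomes the onset of a new syllable: /k/ → /ko/, /v/ → /vo/.

kofhɔʒxθɔʒvo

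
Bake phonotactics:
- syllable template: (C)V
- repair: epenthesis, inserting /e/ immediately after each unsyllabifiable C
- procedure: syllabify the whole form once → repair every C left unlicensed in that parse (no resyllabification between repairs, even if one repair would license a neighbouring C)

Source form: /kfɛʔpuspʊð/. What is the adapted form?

kefɛʔepusepʊðe

Under (C)V, the unsyllabifiable consonants are /k/, /ʔ/, /s/, /ð/ (no codas are permitted; onsets are limited to one consonant).
Each unlicensed consonant becomes the onset of a new syllable: /k/ → /ke/, /ʔ/ → /ʔe/, /s/ → /se/, /ð/ → /ðe/.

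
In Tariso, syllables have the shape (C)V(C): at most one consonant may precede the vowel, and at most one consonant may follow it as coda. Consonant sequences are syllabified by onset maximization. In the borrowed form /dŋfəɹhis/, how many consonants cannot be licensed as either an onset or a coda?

2

Under (C)V(C), the unsyllabifiable consonants are /d/, /ŋ/ (at most one coda consonant is licensed; onsets are limited to one consonant).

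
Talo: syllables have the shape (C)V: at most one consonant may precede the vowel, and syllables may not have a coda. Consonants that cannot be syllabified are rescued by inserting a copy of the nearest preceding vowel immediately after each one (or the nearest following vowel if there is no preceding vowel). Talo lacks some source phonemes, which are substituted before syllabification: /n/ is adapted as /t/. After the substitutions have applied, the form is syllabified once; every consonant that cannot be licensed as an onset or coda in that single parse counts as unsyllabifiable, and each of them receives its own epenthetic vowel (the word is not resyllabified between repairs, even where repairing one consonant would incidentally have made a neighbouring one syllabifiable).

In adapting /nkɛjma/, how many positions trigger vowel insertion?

2

After substitution the input is /tkɛjma/.
The unsyllabifiable consonants are /t/, /j/; each receives one epenthetic vowel.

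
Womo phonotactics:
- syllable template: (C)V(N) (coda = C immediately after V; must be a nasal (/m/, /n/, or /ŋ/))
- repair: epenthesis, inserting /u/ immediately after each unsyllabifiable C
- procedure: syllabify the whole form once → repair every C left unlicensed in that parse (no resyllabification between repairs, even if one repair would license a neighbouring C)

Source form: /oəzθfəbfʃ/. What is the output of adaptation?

oəzuθufəbufuʃu

Syllabifying with onset maximization leaves /z/, /θ/, /b/, /f/, /ʃ/ stranded (only a nasal (/m/, /n/, or /ŋ/) is licensed in coda position; onsets are limited to one consonant).
Inserting the epenthetic vowel yields /z/ → /zu/, /θ/ → /θu/, /b/ → /bu/, /f/ → /fu/, /ʃ/ → /ʃu/.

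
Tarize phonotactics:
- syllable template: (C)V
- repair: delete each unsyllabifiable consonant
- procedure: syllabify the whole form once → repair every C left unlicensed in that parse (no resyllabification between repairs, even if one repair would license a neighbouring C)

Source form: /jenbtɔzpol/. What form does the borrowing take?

jetɔpo

Under (C)V, the unsyllabifiable consonants are /n/, /b/, /z/, /l/ (no codas are permitted; onsets are limited to one consonant).
Deletion applies to /n/, /b/, /z/, /l/.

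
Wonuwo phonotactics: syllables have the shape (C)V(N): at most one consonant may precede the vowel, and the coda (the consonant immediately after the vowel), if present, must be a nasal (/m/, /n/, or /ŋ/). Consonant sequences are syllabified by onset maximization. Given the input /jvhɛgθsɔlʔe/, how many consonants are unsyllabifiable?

5

Under (C)V(N), the unsyllabifiable consonants are /j/, /v/, /g/, /θ/, /l/ (only a nasal (/m/, /n/, or /ŋ/) is licensed in coda position; onsets are limited to one consonant).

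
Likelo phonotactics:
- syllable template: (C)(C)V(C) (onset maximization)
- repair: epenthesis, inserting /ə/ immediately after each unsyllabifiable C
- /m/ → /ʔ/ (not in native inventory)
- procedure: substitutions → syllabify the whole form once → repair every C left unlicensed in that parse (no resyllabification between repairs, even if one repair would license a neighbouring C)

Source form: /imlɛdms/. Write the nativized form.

iʔlɛdʔəsə

Substitution: /m/ → /ʔ/, giving /iʔlɛdʔs/.
Under (C)(C)V(C), the unsyllabifiable consonants are /ʔ/, /s/ (at most one coda consonant is licensed; onsets may contain at most 2 consonants).
Each unlicensed consonant becomes the onset of a new syllable: /ʔ/ → /ʔə/, /s/ → /sə/.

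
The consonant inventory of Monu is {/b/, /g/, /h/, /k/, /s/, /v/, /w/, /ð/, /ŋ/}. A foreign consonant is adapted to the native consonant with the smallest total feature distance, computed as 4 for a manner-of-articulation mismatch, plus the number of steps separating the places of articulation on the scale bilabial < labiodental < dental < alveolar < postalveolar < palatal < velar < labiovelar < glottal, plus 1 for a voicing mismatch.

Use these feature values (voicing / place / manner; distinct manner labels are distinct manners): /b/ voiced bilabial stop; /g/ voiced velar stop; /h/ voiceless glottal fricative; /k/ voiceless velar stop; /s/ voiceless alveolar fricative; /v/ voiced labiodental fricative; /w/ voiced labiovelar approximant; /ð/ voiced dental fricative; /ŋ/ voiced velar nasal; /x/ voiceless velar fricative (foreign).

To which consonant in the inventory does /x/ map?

/h/ is closest: same manner (fricative), place distance 2 (velar→glottal), same voicing; total 2. Next closest is /s/ at distance 3.

h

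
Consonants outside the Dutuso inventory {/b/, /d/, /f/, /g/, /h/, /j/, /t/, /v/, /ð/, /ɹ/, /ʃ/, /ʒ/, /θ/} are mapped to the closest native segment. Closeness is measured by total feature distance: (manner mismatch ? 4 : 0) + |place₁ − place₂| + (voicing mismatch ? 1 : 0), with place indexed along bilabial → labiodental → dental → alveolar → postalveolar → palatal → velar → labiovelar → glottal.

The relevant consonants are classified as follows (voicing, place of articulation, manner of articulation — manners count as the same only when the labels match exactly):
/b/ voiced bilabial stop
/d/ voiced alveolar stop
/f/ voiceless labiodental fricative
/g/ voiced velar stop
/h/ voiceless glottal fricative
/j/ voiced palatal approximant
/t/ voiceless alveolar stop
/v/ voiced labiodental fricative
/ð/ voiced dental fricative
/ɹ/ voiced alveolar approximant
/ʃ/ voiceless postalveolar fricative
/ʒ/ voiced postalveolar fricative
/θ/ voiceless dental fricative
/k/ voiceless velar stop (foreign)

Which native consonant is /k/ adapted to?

/g/ is closest: same manner (stop), place distance 0 (velar→velar), voicing differs (+1); total 1. Next closest is /t/ at distance 3.

g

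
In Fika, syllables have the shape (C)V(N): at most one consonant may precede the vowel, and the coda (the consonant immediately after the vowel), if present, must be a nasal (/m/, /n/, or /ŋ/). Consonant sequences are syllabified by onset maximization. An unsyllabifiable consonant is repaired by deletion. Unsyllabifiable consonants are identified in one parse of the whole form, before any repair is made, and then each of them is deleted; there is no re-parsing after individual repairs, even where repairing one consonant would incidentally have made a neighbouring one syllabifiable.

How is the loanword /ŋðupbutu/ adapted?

ðubutu

Under (C)V(N), the unsyllabifiable consonants are /ŋ/, /p/ (only a nasal (/m/, /n/, or /ŋ/) is licensed in coda position; onsets are limited to one consonant).
Deletion applies to /ŋ/, /p/.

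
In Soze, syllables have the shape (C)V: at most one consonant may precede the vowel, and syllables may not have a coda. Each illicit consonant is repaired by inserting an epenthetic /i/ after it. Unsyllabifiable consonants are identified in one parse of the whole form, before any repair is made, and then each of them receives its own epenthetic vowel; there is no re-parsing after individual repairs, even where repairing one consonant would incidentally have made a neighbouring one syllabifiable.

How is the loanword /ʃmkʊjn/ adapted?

Under (C)V, the unsyllabifiable consonants are /ʃ/, /m/, /j/, /n/ (no codas are permitted; onsets are limited to one consonant).
Each unlicensed consonant becomes the onset of a new syllable: /ʃ/ → /ʃi/, /m/ → /mi/, /j/ → /ji/, /n/ → /ni/.

ʃimikʊjini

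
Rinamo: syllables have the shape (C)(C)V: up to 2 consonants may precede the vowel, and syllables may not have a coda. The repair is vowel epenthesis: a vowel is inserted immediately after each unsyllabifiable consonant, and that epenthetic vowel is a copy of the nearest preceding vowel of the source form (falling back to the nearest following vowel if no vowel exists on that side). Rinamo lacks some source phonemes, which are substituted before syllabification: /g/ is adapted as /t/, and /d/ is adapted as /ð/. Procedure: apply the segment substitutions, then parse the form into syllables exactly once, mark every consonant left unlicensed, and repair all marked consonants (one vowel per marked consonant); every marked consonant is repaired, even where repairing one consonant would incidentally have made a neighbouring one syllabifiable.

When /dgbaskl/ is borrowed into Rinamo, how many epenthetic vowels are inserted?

After substitution the input is /ðtbaskl/.
The unsyllabifiable consonants are /ð/, /s/, /k/, /l/; each receives one epenthetic vowel.

4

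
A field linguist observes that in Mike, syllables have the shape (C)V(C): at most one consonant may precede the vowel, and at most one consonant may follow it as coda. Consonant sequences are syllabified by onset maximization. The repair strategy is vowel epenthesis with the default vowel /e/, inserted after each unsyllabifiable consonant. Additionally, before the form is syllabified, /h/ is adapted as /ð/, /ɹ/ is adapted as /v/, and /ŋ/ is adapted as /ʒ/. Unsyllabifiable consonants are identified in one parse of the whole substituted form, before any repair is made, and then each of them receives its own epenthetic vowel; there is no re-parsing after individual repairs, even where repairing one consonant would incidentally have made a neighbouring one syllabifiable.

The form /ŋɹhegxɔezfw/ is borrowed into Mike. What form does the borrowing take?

ʒeveðegxɔezfewe

Substitution: /ŋ/ → /ʒ/, /ɹ/ → /v/, /h/ → /ð/, giving /ʒvðegxɔezfw/.
Syllabifying with onset maximization leaves /ʒ/, /v/, /f/, /w/ stranded (at most one coda consonant is licensed; onsets are limited to one consonant).
Inserting the epenthetic vowel yields /ʒ/ → /ʒe/, /v/ → /ve/, /f/ → /fe/, /w/ → /we/.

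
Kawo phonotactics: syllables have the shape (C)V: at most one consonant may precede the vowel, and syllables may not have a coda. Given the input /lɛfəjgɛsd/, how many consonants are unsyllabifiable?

3

The consonants /j/, /s/, /d/ cannot be parsed into a legal (C)V syllable (no codas are permitted; onsets are limited to one consonant).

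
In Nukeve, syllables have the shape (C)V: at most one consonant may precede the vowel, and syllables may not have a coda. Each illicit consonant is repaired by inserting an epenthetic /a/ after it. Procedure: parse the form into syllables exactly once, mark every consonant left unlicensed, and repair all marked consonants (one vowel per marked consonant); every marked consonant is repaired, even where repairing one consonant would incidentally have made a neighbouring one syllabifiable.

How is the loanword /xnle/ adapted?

The consonants /x/, /n/ cannot be parsed into a legal (C)V syllable (no codas are permitted; onsets are limited to one consonant).
Each unlicensed consonant becomes the onset of a new syllable: /x/ → /xa/, /n/ → /na/.

xanale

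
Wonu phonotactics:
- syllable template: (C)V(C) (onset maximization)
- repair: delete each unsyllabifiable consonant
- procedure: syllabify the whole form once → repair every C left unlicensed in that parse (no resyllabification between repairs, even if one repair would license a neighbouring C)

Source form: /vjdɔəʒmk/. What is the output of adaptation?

dɔəʒ

Syllabifying with onset maximization leaves /v/, /j/, /m/, /k/ stranded (at most one coda consonant is licensed; onsets are limited to one consonant).
Each unlicensed consonant is deleted: /v/, /j/, /m/, /k/.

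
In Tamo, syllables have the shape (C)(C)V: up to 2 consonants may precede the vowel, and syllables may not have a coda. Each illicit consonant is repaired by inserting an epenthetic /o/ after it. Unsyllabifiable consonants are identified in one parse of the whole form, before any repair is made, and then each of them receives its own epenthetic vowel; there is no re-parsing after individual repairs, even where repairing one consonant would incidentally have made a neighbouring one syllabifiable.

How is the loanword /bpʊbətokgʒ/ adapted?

bpʊbətokogoʒo

Syllabifying with onset maximization leaves /k/, /g/, /ʒ/ stranded (no codas are permitted; onsets may contain at most 2 consonants).
Inserting the epenthetic vowel yields /k/ → /ko/, /g/ → /go/, /ʒ/ → /ʒo/.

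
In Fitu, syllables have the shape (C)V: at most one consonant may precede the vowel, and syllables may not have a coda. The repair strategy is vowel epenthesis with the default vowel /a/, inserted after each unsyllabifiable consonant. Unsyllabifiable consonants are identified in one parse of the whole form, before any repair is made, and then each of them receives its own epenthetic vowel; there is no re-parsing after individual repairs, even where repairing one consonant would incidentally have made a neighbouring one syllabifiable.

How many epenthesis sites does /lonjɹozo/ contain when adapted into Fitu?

2

The unsyllabifiable consonants are /n/, /j/; each receives one epenthetic vowel.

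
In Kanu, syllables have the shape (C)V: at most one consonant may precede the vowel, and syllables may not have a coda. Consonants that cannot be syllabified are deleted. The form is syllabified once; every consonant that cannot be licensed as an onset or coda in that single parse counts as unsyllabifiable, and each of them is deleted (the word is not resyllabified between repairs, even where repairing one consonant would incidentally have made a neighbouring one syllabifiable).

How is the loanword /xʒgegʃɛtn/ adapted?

geʃɛ

Syllabifying with onset maximization leaves /x/, /ʒ/, /g/, /t/, /n/ stranded (no codas are permitted; onsets are limited to one consonant).
Each unlicensed consonant is deleted: /x/, /ʒ/, /g/, /t/, /n/.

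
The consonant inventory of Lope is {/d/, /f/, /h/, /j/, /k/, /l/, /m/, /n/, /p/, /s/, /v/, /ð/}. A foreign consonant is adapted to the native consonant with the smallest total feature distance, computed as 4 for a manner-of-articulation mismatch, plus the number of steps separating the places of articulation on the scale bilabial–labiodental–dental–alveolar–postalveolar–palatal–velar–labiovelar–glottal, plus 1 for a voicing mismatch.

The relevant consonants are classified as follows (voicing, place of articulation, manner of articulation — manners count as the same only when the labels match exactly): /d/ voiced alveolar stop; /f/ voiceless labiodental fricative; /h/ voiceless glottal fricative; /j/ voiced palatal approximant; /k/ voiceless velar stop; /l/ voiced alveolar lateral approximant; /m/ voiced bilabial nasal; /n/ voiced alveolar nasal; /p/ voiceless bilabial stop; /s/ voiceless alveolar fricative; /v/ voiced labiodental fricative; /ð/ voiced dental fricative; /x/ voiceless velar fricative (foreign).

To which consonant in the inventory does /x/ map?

/h/ is closest: same manner (fricative), place distance 2 (velar→glottal), same voicing; total 2. Next closest is /s/ at distance 3.

h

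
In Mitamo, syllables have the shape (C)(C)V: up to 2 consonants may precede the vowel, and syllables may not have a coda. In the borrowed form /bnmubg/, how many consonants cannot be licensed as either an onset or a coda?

Syllabifying with onset maximization leaves /b/, /b/, /g/ stranded (no codas are permitted; onsets may contain at most 2 consonants).

3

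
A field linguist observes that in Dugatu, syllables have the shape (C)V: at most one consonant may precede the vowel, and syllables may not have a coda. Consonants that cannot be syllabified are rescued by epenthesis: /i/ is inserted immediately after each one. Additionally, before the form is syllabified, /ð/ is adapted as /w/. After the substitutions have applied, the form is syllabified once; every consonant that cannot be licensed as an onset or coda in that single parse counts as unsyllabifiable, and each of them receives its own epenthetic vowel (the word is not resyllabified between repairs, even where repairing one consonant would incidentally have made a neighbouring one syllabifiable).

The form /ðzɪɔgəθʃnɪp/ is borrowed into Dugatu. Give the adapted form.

wizɪɔgəθiʃinɪpi

Substitution: /ð/ → /w/, giving /wzɪɔgəθʃnɪp/.
The consonants /w/, /θ/, /ʃ/, /p/ cannot be parsed into a legal (C)V syllable (no codas are permitted; onsets are limited to one consonant).
Epenthesis after each stranded consonant: /w/ → /wi/, /θ/ → /θi/, /ʃ/ → /ʃi/, /p/ → /pi/.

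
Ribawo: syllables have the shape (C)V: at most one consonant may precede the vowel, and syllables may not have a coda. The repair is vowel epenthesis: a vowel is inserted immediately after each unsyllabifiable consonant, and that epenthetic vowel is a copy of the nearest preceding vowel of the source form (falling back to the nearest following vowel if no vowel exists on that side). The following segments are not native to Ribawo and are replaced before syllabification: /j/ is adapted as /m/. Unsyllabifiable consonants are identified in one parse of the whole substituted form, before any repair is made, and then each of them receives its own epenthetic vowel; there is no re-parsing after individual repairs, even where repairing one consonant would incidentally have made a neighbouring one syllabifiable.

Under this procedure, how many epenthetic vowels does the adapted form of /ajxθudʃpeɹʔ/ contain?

6

After substitution the input is /amxθudʃpeɹʔ/.
The unsyllabifiable consonants are /m/, /x/, /d/, /ʃ/, /ɹ/, /ʔ/; each receives one epenthetic vowel.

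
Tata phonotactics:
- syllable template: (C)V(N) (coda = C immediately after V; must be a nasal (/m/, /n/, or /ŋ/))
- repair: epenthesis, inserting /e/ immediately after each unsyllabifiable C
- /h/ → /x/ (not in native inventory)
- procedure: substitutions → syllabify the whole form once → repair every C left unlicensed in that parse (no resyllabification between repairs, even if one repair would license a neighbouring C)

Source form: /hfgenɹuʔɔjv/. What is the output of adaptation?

Substitution: /h/ → /x/, giving /xfgenɹuʔɔjv/.
Under (C)V(N), the unsyllabifiable consonants are /x/, /f/, /j/, /v/ (only a nasal (/m/, /n/, or /ŋ/) is licensed in coda position; onsets are limited to one consonant).
Inserting the epenthetic vowel yields /x/ → /xe/, /f/ → /fe/, /j/ → /je/, /v/ → /ve/.

xefegenɹuʔɔjeve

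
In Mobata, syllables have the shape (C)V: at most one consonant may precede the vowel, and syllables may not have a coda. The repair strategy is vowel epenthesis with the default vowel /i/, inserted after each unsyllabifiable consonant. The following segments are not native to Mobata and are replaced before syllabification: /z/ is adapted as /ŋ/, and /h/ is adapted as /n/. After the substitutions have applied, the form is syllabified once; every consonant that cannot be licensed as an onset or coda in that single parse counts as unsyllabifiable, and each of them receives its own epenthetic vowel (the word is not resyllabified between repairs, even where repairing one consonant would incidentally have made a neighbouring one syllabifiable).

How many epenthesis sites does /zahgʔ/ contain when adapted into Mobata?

3

After substitution the input is /ŋangʔ/.
The unsyllabifiable consonants are /n/, /g/, /ʔ/; each receives one epenthetic vowel.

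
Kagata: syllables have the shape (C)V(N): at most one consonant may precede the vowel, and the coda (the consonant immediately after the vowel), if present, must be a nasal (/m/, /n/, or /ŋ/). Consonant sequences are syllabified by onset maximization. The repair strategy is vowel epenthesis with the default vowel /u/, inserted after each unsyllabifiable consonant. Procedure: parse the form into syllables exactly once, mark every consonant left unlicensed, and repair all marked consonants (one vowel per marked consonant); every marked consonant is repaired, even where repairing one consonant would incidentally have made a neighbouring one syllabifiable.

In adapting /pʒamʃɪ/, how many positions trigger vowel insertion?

1

The unsyllabifiable consonants are /p/; each receives one epenthetic vowel.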